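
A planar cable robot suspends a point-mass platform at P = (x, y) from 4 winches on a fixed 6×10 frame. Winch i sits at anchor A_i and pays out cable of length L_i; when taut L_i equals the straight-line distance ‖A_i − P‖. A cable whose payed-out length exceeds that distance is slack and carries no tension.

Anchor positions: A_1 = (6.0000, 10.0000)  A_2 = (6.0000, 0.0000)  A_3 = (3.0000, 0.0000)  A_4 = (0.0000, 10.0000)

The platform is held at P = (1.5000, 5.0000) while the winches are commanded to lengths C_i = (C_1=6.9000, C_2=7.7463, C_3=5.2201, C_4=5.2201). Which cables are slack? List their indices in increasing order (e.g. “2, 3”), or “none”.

1, 2

i=1: geometric 6.7268 vs commanded 6.9000 ⇒ slack
i=2: geometric 6.7268 vs commanded 7.7463 ⇒ slack
i=3: geometric 5.2202 vs commanded 5.2201 ⇒ taut
i=4: geometric 5.2202 vs commanded 5.2201 ⇒ taut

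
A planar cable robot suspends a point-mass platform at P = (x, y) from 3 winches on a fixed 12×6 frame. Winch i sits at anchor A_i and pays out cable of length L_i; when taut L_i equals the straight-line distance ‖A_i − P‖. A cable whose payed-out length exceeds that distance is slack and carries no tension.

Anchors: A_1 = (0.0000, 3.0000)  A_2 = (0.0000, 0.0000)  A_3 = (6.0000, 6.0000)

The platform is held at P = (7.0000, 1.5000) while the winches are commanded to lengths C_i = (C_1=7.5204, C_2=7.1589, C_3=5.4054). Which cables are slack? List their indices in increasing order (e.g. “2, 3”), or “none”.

cable 1: L_1 = ‖A_1−P‖ = 7.1589;  C_1 = 7.5204 → slack
cable 2: L_2 = ‖A_2−P‖ = 7.1589;  C_2 = 7.1589 → taut
cable 3: L_3 = ‖A_3−P‖ = 4.6098;  C_3 = 5.4054 → slack

1, 3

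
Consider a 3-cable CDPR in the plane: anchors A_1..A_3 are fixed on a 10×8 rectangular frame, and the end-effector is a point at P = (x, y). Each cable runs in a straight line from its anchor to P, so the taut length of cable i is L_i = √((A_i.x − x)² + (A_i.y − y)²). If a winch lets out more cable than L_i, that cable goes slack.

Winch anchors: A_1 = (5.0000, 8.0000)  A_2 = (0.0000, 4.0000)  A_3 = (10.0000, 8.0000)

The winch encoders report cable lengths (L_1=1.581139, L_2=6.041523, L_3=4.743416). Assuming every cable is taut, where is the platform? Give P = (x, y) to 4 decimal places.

circle eqns → linear via eq_j − eq_1; set k_j = A_j·A_j − L_j²
k_1 = 25.0000+64.0000−2.5000 = 86.5000
10.0000·x + 8.0000·y = k_1−k_2 = 107.0000
-10.0000·x + 0.0000·y = k_1−k_3 = -55.0000
solve first two rows → x=5.5000, y=6.5000

(5.5000, 6.5000)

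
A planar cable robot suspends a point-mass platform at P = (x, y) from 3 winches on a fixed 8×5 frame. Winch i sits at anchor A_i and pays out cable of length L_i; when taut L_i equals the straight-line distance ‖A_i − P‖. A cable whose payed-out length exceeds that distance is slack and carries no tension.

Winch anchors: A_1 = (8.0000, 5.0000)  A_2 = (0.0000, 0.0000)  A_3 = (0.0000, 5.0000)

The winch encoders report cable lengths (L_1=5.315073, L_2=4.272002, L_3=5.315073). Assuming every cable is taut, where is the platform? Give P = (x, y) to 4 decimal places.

each cable: (A_i−P)·(A_i−P) = L_i²; let c_i = ‖A_i‖²−L_i²
c_1 = 64.0000+25.0000−28.2500 = 60.7500
row 1: 16.0000x + 10.0000y = 79.0000  (c_2=-18.2500)
row 2: 16.0000x + 0.0000y = 64.0000  (c_3=-3.2500)
Cramer on rows 1–2 → x = 4.0000, y = 1.5000

(4.0000, 1.5000)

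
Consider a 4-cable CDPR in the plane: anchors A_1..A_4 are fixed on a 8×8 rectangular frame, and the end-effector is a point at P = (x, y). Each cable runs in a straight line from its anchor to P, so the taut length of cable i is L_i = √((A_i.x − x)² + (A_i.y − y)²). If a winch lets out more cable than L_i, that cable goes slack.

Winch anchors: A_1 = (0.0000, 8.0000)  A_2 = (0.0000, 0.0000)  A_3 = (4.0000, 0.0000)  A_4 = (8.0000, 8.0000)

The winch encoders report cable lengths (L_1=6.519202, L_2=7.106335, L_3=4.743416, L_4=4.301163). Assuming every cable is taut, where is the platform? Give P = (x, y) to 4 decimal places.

expand ‖A_i−P‖²=L_i² and subtract eq 1 (c_i ≔ ‖A_i‖²−L_i²)
c_1 = 0.0000+64.0000−42.5000 = 21.5000
eq1−eq2 → [0.0000  16.0000]·P = 72.0000
eq1−eq3 → [-8.0000  16.0000]·P = 28.0000
eq1−eq4 → [-16.0000  0.0000]·P = -88.0000
2×2 solve → P = (5.5000, 4.5000)
check cable 4: ‖A_4−P‖² = 18.5000 ≈ L_4² = 18.5000 ✓

(5.5000, 4.5000)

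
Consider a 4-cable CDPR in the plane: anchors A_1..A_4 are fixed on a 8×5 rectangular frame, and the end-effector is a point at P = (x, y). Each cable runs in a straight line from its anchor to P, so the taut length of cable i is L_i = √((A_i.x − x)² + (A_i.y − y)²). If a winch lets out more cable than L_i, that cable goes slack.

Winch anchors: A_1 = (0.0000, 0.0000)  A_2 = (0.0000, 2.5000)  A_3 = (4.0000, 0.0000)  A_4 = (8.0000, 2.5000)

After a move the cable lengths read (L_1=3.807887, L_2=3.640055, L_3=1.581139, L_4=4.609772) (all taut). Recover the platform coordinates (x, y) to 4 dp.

(3.5000, 1.5000)

each cable: (A_i−P)·(A_i−P) = L_i²; let c_i = ‖A_i‖²−L_i²
c_1 = 0.0000+0.0000−14.5000 = -14.5000
row 1: 0.0000x − 5.0000y = -7.5000  (c_2=-7.0000)
row 2: -8.0000x + 0.0000y = -28.0000  (c_3=13.5000)
row 3: -16.0000x − 5.0000y = -63.5000  (c_4=49.0000)
Cramer on rows 1–2 → x = 3.5000, y = 1.5000
check cable 4: ‖A_4−P‖² = 21.2500 ≈ L_4² = 21.2500 ✓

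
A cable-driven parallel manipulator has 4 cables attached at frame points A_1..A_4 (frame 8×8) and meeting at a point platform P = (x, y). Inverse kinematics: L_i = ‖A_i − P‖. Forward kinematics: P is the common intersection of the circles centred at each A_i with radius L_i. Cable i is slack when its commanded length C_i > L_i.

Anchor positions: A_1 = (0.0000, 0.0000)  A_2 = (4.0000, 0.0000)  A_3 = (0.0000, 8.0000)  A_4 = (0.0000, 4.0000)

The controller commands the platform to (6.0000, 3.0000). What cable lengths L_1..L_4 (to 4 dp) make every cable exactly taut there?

(6.7082, 3.6056, 7.8102, 6.0828)

L_1 = √((0.0000−6.0000)² + (0.0000−3.0000)²) = 6.7082
L_2 = √((4.0000−6.0000)² + (0.0000−3.0000)²) = 3.6056
L_3 = √((0.0000−6.0000)² + (8.0000−3.0000)²) = 7.8102
L_4 = √((0.0000−6.0000)² + (4.0000−3.0000)²) = 6.0828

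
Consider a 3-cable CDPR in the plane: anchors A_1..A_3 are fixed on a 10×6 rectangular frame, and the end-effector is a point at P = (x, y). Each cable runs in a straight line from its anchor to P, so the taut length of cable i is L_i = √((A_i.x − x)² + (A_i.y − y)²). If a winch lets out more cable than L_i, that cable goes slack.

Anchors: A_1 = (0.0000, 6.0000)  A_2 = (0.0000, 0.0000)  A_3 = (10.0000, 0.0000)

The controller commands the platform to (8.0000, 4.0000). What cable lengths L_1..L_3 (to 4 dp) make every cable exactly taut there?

cable 1: Δx=-8.0000, Δy=2.0000; L_1 = √(Δx²+Δy²) = 8.2462
cable 2: Δx=-8.0000, Δy=-4.0000; L_2 = √(Δx²+Δy²) = 8.9443
cable 3: Δx=2.0000, Δy=-4.0000; L_3 = √(Δx²+Δy²) = 4.4721

(8.2462, 8.9443, 4.4721)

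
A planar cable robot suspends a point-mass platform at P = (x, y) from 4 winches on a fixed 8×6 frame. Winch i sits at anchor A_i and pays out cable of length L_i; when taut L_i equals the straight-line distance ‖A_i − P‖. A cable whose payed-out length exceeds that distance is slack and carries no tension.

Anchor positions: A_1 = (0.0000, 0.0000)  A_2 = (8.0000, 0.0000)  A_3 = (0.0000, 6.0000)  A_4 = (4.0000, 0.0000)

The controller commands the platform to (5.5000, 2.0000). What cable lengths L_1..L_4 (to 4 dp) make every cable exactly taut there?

(5.8523, 3.2016, 6.8007, 2.5000)

L_1: Δ = A_1−P = (-5.5000, -2.0000) → ‖Δ‖ = √34.2500 = 5.8523
L_2: Δ = A_2−P = (2.5000, -2.0000) → ‖Δ‖ = √10.2500 = 3.2016
L_3: Δ = A_3−P = (-5.5000, 4.0000) → ‖Δ‖ = √46.2500 = 6.8007
L_4: Δ = A_4−P = (-1.5000, -2.0000) → ‖Δ‖ = √6.2500 = 2.5000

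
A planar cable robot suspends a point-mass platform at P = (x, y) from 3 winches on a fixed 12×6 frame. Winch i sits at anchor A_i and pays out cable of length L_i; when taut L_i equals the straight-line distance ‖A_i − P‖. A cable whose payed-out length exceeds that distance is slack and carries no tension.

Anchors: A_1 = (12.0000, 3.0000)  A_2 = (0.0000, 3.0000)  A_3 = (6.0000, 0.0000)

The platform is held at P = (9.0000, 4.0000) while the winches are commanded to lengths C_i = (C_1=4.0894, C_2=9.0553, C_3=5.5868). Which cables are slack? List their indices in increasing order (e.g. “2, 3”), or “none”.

1, 3

cable 1: √((3.0000)²+(-1.0000)²)=3.1623, C_1=4.0894: slack
cable 2: √((-9.0000)²+(-1.0000)²)=9.0554, C_2=9.0553: taut
cable 3: √((-3.0000)²+(-4.0000)²)=5.0000, C_3=5.5868: slack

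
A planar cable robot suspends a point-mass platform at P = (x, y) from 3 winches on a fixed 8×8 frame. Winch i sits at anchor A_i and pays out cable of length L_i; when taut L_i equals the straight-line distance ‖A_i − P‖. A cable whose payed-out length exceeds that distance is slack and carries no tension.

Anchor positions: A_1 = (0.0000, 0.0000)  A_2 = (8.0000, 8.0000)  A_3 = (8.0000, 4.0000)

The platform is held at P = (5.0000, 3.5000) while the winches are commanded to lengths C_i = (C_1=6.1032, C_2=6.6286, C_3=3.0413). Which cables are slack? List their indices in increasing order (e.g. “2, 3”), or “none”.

2

cable 1: L_1 = ‖A_1−P‖ = 6.1033;  C_1 = 6.1032 → taut
cable 2: L_2 = ‖A_2−P‖ = 5.4083;  C_2 = 6.6286 → slack
cable 3: L_3 = ‖A_3−P‖ = 3.0414;  C_3 = 3.0413 → taut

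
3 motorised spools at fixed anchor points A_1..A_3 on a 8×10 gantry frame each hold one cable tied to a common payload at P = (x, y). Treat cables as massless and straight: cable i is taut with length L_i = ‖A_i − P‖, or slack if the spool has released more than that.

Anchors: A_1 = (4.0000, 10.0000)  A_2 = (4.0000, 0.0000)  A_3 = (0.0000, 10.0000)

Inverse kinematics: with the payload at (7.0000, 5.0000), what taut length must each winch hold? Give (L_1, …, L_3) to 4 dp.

(5.8310, 5.8310, 8.6023)

L_1 = √((4.0000−7.0000)² + (10.0000−5.0000)²) = 5.8310
L_2 = √((4.0000−7.0000)² + (0.0000−5.0000)²) = 5.8310
L_3 = √((0.0000−7.0000)² + (10.0000−5.0000)²) = 8.6023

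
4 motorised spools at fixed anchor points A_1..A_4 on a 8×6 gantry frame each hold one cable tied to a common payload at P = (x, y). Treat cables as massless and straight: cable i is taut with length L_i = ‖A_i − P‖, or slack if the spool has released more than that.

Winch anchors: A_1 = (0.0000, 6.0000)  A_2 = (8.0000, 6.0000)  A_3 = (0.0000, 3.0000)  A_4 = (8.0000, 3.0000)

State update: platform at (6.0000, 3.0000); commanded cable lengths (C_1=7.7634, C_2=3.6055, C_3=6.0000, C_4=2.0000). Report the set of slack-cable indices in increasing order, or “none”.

cable 1: √((-6.0000)²+(3.0000)²)=6.7082, C_1=7.7634: slack
cable 2: √((2.0000)²+(3.0000)²)=3.6056, C_2=3.6055: taut
cable 3: √((-6.0000)²+(0.0000)²)=6.0000, C_3=6.0000: taut
cable 4: √((2.0000)²+(0.0000)²)=2.0000, C_4=2.0000: taut

1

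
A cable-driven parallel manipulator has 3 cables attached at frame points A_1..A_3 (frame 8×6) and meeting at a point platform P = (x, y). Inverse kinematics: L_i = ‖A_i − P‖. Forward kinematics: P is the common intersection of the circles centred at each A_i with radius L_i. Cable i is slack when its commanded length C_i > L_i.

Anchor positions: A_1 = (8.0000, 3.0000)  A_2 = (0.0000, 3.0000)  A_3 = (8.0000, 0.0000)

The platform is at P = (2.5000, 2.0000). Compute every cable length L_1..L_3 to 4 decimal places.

(5.5902, 2.6926, 5.8523)

cable 1: Δx=5.5000, Δy=1.0000; L_1 = √(Δx²+Δy²) = 5.5902
cable 2: Δx=-2.5000, Δy=1.0000; L_2 = √(Δx²+Δy²) = 2.6926
cable 3: Δx=5.5000, Δy=-2.0000; L_3 = √(Δx²+Δy²) = 5.8523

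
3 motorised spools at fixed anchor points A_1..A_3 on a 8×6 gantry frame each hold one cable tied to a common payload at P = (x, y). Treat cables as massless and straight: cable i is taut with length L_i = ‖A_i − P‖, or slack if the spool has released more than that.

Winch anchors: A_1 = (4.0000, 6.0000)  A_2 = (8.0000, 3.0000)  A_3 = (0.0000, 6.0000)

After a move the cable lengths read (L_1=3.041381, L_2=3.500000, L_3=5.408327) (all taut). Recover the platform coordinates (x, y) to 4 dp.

(4.5000, 3.0000)

each cable: (A_i−P)·(A_i−P) = L_i²; let q_i = ‖A_i‖²−L_i²
q_1 = 16.0000+36.0000−9.2500 = 42.7500
row 1: -8.0000x + 6.0000y = -18.0000  (q_2=60.7500)
row 2: 8.0000x + 0.0000y = 36.0000  (q_3=6.7500)
Cramer on rows 1–2 → x = 4.5000, y = 3.0000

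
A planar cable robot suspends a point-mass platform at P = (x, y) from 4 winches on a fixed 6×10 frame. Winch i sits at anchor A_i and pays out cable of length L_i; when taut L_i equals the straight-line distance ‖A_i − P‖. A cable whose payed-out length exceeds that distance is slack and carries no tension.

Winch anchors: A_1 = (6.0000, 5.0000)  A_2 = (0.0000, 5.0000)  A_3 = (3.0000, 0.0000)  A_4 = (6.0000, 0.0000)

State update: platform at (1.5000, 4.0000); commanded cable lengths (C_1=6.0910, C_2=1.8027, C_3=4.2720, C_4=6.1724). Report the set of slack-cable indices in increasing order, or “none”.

1, 4

cable 1: L_1 = ‖A_1−P‖ = 4.6098;  C_1 = 6.0910 → slack
cable 2: L_2 = ‖A_2−P‖ = 1.8028;  C_2 = 1.8027 → taut
cable 3: L_3 = ‖A_3−P‖ = 4.2720;  C_3 = 4.2720 → taut
cable 4: L_4 = ‖A_4−P‖ = 6.0208;  C_4 = 6.1724 → slack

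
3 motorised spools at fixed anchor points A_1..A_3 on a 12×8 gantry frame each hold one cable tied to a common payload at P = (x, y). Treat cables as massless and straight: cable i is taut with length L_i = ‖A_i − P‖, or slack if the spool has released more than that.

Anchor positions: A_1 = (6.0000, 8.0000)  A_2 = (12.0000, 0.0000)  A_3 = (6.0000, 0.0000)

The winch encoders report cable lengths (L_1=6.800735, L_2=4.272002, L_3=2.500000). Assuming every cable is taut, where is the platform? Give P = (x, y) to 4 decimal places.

(8.0000, 1.5000)

each cable: (A_i−P)·(A_i−P) = L_i²; let c_i = ‖A_i‖²−L_i²
c_1 = 36.0000+64.0000−46.2500 = 53.7500
row 1: -12.0000x + 16.0000y = -72.0000  (c_2=125.7500)
row 2: 0.0000x + 16.0000y = 24.0000  (c_3=29.7500)
Cramer on rows 1–2 → x = 8.0000, y = 1.5000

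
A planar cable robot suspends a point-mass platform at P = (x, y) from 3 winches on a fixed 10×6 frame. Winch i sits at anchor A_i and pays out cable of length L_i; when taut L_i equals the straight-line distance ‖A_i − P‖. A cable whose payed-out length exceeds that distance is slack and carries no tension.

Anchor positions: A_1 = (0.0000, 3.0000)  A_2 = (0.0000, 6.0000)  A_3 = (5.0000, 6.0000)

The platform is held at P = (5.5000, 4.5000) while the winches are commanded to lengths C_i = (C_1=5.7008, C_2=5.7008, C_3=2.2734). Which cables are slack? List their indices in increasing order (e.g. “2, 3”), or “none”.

cable 1: √((-5.5000)²+(-1.5000)²)=5.7009, C_1=5.7008: taut
cable 2: √((-5.5000)²+(1.5000)²)=5.7009, C_2=5.7008: taut
cable 3: √((-0.5000)²+(1.5000)²)=1.5811, C_3=2.2734: slack

3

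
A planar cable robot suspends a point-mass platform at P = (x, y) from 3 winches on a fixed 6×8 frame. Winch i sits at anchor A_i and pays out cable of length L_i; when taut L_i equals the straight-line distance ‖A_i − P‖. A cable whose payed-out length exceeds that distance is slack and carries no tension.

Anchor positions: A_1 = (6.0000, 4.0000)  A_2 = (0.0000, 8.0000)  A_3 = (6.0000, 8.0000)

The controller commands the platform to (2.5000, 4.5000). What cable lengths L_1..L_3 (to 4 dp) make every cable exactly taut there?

(3.5355, 4.3012, 4.9497)

L_1: Δ = A_1−P = (3.5000, -0.5000) → ‖Δ‖ = √12.5000 = 3.5355
L_2: Δ = A_2−P = (-2.5000, 3.5000) → ‖Δ‖ = √18.5000 = 4.3012
L_3: Δ = A_3−P = (3.5000, 3.5000) → ‖Δ‖ = √24.5000 = 4.9497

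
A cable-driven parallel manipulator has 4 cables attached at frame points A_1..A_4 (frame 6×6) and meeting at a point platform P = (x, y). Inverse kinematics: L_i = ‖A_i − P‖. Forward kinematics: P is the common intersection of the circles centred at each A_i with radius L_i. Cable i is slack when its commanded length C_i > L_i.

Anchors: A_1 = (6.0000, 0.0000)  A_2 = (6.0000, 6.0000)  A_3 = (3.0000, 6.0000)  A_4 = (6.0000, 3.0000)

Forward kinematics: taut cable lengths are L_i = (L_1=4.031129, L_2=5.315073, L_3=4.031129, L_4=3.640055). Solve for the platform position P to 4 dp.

expand ‖A_i−P‖²=L_i² and subtract eq 1 (k_i ≔ ‖A_i‖²−L_i²)
k_1 = 36.0000+0.0000−16.2500 = 19.7500
eq1−eq2 → [0.0000  -12.0000]·P = -24.0000
eq1−eq3 → [6.0000  -12.0000]·P = -9.0000
eq1−eq4 → [0.0000  -6.0000]·P = -12.0000
2×2 solve → P = (2.5000, 2.0000)
check cable 4: ‖A_4−P‖² = 13.2500 ≈ L_4² = 13.2500 ✓

(2.5000, 2.0000)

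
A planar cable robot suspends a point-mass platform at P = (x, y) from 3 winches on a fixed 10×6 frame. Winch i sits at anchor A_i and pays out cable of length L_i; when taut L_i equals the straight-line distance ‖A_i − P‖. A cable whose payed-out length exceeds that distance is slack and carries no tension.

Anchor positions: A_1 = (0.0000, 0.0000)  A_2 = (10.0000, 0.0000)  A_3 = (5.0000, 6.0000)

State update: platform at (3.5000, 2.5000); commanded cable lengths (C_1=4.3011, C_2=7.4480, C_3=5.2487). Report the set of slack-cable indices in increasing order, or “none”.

cable 1: L_1 = ‖A_1−P‖ = 4.3012;  C_1 = 4.3011 → taut
cable 2: L_2 = ‖A_2−P‖ = 6.9642;  C_2 = 7.4480 → slack
cable 3: L_3 = ‖A_3−P‖ = 3.8079;  C_3 = 5.2487 → slack

2, 3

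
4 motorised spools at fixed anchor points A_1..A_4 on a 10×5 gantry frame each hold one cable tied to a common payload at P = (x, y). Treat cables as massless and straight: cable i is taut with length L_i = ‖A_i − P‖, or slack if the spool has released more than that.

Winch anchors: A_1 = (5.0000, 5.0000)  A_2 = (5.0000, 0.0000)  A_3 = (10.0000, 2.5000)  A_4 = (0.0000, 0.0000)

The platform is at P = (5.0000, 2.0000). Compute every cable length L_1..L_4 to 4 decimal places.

cable 1: Δx=0.0000, Δy=3.0000; L_1 = √(Δx²+Δy²) = 3.0000
cable 2: Δx=0.0000, Δy=-2.0000; L_2 = √(Δx²+Δy²) = 2.0000
cable 3: Δx=5.0000, Δy=0.5000; L_3 = √(Δx²+Δy²) = 5.0249
cable 4: Δx=-5.0000, Δy=-2.0000; L_4 = √(Δx²+Δy²) = 5.3852

(3.0000, 2.0000, 5.0249, 5.3852)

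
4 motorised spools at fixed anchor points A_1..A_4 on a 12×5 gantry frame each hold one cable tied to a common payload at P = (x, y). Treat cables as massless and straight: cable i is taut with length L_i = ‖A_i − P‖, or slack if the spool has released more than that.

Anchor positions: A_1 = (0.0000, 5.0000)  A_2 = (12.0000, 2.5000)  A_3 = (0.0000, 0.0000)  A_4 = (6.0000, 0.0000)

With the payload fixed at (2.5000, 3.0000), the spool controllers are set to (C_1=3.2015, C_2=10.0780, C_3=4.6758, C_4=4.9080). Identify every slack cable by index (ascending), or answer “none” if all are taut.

i=1: geometric 3.2016 vs commanded 3.2015 ⇒ taut
i=2: geometric 9.5131 vs commanded 10.0780 ⇒ slack
i=3: geometric 3.9051 vs commanded 4.6758 ⇒ slack
i=4: geometric 4.6098 vs commanded 4.9080 ⇒ slack

2, 3, 4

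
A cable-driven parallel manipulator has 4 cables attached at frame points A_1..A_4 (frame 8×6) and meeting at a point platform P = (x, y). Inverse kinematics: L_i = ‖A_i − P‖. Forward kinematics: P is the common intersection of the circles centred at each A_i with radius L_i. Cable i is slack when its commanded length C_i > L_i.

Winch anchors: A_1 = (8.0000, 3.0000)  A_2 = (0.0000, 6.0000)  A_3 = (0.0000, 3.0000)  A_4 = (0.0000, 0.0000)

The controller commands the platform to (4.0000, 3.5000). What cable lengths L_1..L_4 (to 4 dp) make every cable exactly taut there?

(4.0311, 4.7170, 4.0311, 5.3151)

L_1 = √((8.0000−4.0000)² + (3.0000−3.5000)²) = 4.0311
L_2 = √((0.0000−4.0000)² + (6.0000−3.5000)²) = 4.7170
L_3 = √((0.0000−4.0000)² + (3.0000−3.5000)²) = 4.0311
L_4 = √((0.0000−4.0000)² + (0.0000−3.5000)²) = 5.3151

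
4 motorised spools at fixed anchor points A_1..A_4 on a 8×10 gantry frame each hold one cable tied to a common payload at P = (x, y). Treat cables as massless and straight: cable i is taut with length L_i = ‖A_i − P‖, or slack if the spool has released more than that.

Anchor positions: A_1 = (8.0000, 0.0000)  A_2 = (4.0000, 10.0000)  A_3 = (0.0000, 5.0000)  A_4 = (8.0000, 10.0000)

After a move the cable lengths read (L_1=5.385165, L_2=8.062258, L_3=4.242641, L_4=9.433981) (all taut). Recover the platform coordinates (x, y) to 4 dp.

(3.0000, 2.0000)

expand ‖A_i−P‖²=L_i² and subtract eq 1 (k_i ≔ ‖A_i‖²−L_i²)
k_1 = 64.0000+0.0000−29.0000 = 35.0000
eq1−eq2 → [8.0000  -20.0000]·P = -16.0000
eq1−eq3 → [16.0000  -10.0000]·P = 28.0000
eq1−eq4 → [0.0000  -20.0000]·P = -40.0000
2×2 solve → P = (3.0000, 2.0000)
check cable 4: ‖A_4−P‖² = 89.0000 ≈ L_4² = 89.0000 ✓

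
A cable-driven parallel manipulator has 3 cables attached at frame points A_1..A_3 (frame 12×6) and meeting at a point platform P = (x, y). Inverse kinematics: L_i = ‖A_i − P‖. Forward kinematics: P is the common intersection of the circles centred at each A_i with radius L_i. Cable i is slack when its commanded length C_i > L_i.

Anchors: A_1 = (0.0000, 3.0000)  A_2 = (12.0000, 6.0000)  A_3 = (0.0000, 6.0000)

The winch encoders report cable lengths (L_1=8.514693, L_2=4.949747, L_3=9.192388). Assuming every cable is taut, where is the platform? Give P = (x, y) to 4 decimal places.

(8.5000, 2.5000)

circle eqns → linear via eq_j − eq_1; set k_j = A_j·A_j − L_j²
k_1 = 0.0000+9.0000−72.5000 = -63.5000
-24.0000·x − 6.0000·y = k_1−k_2 = -219.0000
0.0000·x − 6.0000·y = k_1−k_3 = -15.0000
solve first two rows → x=8.5000, y=2.5000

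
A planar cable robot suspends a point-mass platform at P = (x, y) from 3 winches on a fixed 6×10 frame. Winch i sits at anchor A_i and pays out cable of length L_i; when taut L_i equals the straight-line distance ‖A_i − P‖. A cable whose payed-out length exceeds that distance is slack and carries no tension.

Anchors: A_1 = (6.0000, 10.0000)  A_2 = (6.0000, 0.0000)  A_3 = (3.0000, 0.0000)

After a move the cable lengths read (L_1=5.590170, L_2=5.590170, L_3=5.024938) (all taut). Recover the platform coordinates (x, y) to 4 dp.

expand ‖A_i−P‖²=L_i² and subtract eq 1 (k_i ≔ ‖A_i‖²−L_i²)
k_1 = 36.0000+100.0000−31.2500 = 104.7500
eq1−eq2 → [0.0000  20.0000]·P = 100.0000
eq1−eq3 → [6.0000  20.0000]·P = 121.0000
2×2 solve → P = (3.5000, 5.0000)

(3.5000, 5.0000)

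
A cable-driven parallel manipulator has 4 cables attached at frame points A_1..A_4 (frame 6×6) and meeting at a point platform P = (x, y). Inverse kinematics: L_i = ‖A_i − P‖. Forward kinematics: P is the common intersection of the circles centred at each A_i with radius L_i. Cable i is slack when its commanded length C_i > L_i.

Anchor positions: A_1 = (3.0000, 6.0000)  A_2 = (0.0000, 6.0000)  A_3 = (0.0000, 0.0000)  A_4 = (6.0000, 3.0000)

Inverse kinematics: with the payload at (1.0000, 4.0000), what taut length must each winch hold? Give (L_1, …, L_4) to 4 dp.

(2.8284, 2.2361, 4.1231, 5.0990)

cable 1: Δx=2.0000, Δy=2.0000; L_1 = √(Δx²+Δy²) = 2.8284
cable 2: Δx=-1.0000, Δy=2.0000; L_2 = √(Δx²+Δy²) = 2.2361
cable 3: Δx=-1.0000, Δy=-4.0000; L_3 = √(Δx²+Δy²) = 4.1231
cable 4: Δx=5.0000, Δy=-1.0000; L_4 = √(Δx²+Δy²) = 5.0990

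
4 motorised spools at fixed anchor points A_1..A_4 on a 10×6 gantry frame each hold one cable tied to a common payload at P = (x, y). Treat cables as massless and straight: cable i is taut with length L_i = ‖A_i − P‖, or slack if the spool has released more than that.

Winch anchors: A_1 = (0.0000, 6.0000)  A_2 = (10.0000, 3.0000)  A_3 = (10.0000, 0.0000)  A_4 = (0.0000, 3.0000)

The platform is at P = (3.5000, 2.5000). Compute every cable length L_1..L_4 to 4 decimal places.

L_1: Δ = A_1−P = (-3.5000, 3.5000) → ‖Δ‖ = √24.5000 = 4.9497
L_2: Δ = A_2−P = (6.5000, 0.5000) → ‖Δ‖ = √42.5000 = 6.5192
L_3: Δ = A_3−P = (6.5000, -2.5000) → ‖Δ‖ = √48.5000 = 6.9642
L_4: Δ = A_4−P = (-3.5000, 0.5000) → ‖Δ‖ = √12.5000 = 3.5355

(4.9497, 6.5192, 6.9642, 3.5355)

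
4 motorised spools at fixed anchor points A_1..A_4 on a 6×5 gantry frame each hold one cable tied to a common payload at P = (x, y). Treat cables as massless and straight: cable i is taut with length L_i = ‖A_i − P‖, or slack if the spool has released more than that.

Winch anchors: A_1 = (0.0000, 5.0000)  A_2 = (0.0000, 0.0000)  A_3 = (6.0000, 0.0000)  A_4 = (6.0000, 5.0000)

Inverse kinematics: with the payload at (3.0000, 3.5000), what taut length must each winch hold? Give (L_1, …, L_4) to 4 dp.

cable 1: Δx=-3.0000, Δy=1.5000; L_1 = √(Δx²+Δy²) = 3.3541
cable 2: Δx=-3.0000, Δy=-3.5000; L_2 = √(Δx²+Δy²) = 4.6098
cable 3: Δx=3.0000, Δy=-3.5000; L_3 = √(Δx²+Δy²) = 4.6098
cable 4: Δx=3.0000, Δy=1.5000; L_4 = √(Δx²+Δy²) = 3.3541

(3.3541, 4.6098, 4.6098, 3.3541)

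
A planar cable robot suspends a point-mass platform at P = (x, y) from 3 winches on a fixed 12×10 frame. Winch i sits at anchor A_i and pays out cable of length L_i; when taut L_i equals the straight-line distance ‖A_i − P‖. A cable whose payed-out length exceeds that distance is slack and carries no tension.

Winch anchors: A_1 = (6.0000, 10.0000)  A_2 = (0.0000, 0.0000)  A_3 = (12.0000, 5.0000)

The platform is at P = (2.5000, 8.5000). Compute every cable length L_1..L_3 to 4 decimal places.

cable 1: Δx=3.5000, Δy=1.5000; L_1 = √(Δx²+Δy²) = 3.8079
cable 2: Δx=-2.5000, Δy=-8.5000; L_2 = √(Δx²+Δy²) = 8.8600
cable 3: Δx=9.5000, Δy=-3.5000; L_3 = √(Δx²+Δy²) = 10.1242

(3.8079, 8.8600, 10.1242)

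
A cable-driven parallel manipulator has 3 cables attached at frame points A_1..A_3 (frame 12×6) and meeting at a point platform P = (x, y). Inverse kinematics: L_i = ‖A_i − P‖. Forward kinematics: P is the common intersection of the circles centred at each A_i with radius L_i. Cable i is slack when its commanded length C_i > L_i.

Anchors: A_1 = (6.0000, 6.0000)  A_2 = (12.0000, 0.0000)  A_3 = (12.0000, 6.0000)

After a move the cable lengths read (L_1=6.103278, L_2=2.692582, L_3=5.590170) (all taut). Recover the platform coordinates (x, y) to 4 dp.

each cable: (A_i−P)·(A_i−P) = L_i²; let q_i = ‖A_i‖²−L_i²
q_1 = 36.0000+36.0000−37.2500 = 34.7500
row 1: -12.0000x + 12.0000y = -102.0000  (q_2=136.7500)
row 2: -12.0000x + 0.0000y = -114.0000  (q_3=148.7500)
Cramer on rows 1–2 → x = 9.5000, y = 1.0000

(9.5000, 1.0000)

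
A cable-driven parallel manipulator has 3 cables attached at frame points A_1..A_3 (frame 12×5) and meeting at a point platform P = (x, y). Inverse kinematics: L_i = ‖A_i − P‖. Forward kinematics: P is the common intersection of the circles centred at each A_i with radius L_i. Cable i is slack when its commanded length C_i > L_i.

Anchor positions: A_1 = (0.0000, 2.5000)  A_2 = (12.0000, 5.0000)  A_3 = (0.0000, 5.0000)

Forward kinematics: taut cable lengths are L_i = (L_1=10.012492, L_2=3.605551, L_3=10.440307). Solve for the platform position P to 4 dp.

each cable: (A_i−P)·(A_i−P) = L_i²; let c_i = ‖A_i‖²−L_i²
c_1 = 0.0000+6.2500−100.2500 = -94.0000
row 1: -24.0000x − 5.0000y = -250.0000  (c_2=156.0000)
row 2: 0.0000x − 5.0000y = -10.0000  (c_3=-84.0000)
Cramer on rows 1–2 → x = 10.0000, y = 2.0000

(10.0000, 2.0000)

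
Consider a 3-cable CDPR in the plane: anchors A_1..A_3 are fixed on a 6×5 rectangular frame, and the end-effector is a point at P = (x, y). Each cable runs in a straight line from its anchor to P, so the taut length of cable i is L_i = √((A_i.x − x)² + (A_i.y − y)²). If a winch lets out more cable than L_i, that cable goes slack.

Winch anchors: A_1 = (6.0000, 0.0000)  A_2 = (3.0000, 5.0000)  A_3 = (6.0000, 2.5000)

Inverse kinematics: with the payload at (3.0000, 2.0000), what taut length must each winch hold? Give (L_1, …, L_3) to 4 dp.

(3.6056, 3.0000, 3.0414)

L_1 = √((6.0000−3.0000)² + (0.0000−2.0000)²) = 3.6056
L_2 = √((3.0000−3.0000)² + (5.0000−2.0000)²) = 3.0000
L_3 = √((6.0000−3.0000)² + (2.5000−2.0000)²) = 3.0414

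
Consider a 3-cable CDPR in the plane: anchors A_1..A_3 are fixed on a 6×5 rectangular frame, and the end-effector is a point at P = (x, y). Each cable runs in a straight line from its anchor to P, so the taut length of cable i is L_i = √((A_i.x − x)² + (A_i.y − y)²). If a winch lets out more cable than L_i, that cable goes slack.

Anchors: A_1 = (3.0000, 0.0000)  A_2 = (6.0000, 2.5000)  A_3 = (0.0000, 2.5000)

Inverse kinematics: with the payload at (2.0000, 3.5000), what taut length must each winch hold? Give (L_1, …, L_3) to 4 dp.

(3.6401, 4.1231, 2.2361)

L_1 = √((3.0000−2.0000)² + (0.0000−3.5000)²) = 3.6401
L_2 = √((6.0000−2.0000)² + (2.5000−3.5000)²) = 4.1231
L_3 = √((0.0000−2.0000)² + (2.5000−3.5000)²) = 2.2361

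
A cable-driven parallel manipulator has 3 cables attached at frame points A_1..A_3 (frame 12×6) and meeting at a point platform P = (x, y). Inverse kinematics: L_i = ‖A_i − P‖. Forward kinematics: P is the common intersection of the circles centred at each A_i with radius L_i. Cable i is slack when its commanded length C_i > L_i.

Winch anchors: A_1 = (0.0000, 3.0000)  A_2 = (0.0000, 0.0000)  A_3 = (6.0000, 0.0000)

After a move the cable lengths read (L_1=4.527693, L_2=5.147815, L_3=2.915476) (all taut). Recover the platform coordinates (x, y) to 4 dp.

circle eqns → linear via eq_j − eq_1; set k_j = A_j·A_j − L_j²
k_1 = 0.0000+9.0000−20.5000 = -11.5000
0.0000·x + 6.0000·y = k_1−k_2 = 15.0000
-12.0000·x + 6.0000·y = k_1−k_3 = -39.0000
solve first two rows → x=4.5000, y=2.5000

(4.5000, 2.5000)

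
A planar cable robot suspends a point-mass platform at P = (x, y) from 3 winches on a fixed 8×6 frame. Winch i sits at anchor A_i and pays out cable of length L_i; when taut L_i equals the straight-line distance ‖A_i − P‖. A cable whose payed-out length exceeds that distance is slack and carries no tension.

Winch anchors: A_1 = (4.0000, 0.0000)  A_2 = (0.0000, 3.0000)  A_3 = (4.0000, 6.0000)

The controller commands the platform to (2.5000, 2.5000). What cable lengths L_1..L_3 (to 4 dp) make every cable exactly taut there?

cable 1: Δx=1.5000, Δy=-2.5000; L_1 = √(Δx²+Δy²) = 2.9155
cable 2: Δx=-2.5000, Δy=0.5000; L_2 = √(Δx²+Δy²) = 2.5495
cable 3: Δx=1.5000, Δy=3.5000; L_3 = √(Δx²+Δy²) = 3.8079

(2.9155, 2.5495, 3.8079)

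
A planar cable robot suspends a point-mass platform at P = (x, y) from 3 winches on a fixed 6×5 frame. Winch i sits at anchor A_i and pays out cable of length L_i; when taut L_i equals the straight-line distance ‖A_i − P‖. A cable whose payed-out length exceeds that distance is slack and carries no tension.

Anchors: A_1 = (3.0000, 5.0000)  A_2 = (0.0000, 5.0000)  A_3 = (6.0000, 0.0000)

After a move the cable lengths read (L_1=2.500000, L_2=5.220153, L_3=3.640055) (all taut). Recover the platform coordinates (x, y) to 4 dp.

circle eqns → linear via eq_j − eq_1; set q_j = A_j·A_j − L_j²
q_1 = 9.0000+25.0000−6.2500 = 27.7500
6.0000·x + 0.0000·y = q_1−q_2 = 30.0000
-6.0000·x + 10.0000·y = q_1−q_3 = 5.0000
solve first two rows → x=5.0000, y=3.5000

(5.0000, 3.5000)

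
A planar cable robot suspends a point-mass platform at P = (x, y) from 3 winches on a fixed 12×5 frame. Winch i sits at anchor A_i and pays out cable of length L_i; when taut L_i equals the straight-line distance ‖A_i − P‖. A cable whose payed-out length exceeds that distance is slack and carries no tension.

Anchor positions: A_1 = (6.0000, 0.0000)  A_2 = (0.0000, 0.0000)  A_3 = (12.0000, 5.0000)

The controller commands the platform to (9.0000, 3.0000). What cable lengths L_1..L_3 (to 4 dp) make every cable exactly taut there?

(4.2426, 9.4868, 3.6056)

cable 1: Δx=-3.0000, Δy=-3.0000; L_1 = √(Δx²+Δy²) = 4.2426
cable 2: Δx=-9.0000, Δy=-3.0000; L_2 = √(Δx²+Δy²) = 9.4868
cable 3: Δx=3.0000, Δy=2.0000; L_3 = √(Δx²+Δy²) = 3.6056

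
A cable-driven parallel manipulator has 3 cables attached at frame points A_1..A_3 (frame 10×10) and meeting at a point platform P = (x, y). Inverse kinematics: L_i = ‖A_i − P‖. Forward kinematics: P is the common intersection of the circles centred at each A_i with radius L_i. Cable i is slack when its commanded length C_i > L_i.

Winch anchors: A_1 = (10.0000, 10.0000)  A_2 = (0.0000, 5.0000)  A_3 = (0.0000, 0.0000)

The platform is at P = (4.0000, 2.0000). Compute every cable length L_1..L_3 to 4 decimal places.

cable 1: Δx=6.0000, Δy=8.0000; L_1 = √(Δx²+Δy²) = 10.0000
cable 2: Δx=-4.0000, Δy=3.0000; L_2 = √(Δx²+Δy²) = 5.0000
cable 3: Δx=-4.0000, Δy=-2.0000; L_3 = √(Δx²+Δy²) = 4.4721

(10.0000, 5.0000, 4.4721)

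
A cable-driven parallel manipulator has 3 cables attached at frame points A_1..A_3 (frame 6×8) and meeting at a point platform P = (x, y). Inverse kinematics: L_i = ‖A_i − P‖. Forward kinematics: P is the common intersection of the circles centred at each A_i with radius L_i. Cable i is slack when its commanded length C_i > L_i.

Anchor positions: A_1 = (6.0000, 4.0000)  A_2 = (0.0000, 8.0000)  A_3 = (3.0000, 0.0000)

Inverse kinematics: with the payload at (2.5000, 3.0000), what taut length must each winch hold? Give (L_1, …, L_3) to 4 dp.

(3.6401, 5.5902, 3.0414)

cable 1: Δx=3.5000, Δy=1.0000; L_1 = √(Δx²+Δy²) = 3.6401
cable 2: Δx=-2.5000, Δy=5.0000; L_2 = √(Δx²+Δy²) = 5.5902
cable 3: Δx=0.5000, Δy=-3.0000; L_3 = √(Δx²+Δy²) = 3.0414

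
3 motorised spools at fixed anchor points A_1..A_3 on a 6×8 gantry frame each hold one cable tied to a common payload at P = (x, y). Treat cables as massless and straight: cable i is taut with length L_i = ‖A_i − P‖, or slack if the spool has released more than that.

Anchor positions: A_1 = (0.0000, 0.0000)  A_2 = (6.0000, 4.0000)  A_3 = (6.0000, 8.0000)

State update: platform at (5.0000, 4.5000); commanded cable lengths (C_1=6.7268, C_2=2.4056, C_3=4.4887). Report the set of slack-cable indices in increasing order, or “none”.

2, 3

i=1: geometric 6.7268 vs commanded 6.7268 ⇒ taut
i=2: geometric 1.1180 vs commanded 2.4056 ⇒ slack
i=3: geometric 3.6401 vs commanded 4.4887 ⇒ slack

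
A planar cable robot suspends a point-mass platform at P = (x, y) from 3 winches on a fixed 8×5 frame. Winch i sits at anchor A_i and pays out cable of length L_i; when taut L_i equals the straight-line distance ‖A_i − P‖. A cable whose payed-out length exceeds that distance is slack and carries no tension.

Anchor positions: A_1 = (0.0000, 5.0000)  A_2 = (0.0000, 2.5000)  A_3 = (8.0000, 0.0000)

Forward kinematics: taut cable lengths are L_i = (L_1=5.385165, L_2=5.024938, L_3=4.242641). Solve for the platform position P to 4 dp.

(5.0000, 3.0000)

each cable: (A_i−P)·(A_i−P) = L_i²; let q_i = ‖A_i‖²−L_i²
q_1 = 0.0000+25.0000−29.0000 = -4.0000
row 1: 0.0000x + 5.0000y = 15.0000  (q_2=-19.0000)
row 2: -16.0000x + 10.0000y = -50.0000  (q_3=46.0000)
Cramer on rows 1–2 → x = 5.0000, y = 3.0000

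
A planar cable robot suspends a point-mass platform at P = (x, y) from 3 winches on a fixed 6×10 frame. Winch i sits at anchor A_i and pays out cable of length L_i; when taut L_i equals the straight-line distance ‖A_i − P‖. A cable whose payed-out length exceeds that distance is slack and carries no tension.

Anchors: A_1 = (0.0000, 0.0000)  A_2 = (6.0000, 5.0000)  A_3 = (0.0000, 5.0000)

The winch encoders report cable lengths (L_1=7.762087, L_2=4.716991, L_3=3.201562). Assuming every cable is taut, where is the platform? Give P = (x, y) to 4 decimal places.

circle eqns → linear via eq_j − eq_1; set c_j = A_j·A_j − L_j²
c_1 = 0.0000+0.0000−60.2500 = -60.2500
-12.0000·x − 10.0000·y = c_1−c_2 = -99.0000
0.0000·x − 10.0000·y = c_1−c_3 = -75.0000
solve first two rows → x=2.0000, y=7.5000

(2.0000, 7.5000)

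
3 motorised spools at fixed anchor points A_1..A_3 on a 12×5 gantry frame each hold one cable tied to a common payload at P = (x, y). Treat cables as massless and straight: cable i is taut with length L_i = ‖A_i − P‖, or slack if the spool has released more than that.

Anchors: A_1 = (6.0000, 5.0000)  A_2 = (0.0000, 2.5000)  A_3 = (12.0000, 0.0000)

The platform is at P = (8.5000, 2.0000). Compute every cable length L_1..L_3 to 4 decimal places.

cable 1: Δx=-2.5000, Δy=3.0000; L_1 = √(Δx²+Δy²) = 3.9051
cable 2: Δx=-8.5000, Δy=0.5000; L_2 = √(Δx²+Δy²) = 8.5147
cable 3: Δx=3.5000, Δy=-2.0000; L_3 = √(Δx²+Δy²) = 4.0311

(3.9051, 8.5147, 4.0311)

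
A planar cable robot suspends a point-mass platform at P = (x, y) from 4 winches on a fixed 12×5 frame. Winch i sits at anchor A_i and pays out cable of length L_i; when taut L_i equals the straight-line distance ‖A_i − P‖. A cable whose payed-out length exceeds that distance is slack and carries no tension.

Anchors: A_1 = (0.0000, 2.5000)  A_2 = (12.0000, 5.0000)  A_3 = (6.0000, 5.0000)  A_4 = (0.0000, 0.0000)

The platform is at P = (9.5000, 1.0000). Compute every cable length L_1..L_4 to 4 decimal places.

(9.6177, 4.7170, 5.3151, 9.5525)

L_1 = √((0.0000−9.5000)² + (2.5000−1.0000)²) = 9.6177
L_2 = √((12.0000−9.5000)² + (5.0000−1.0000)²) = 4.7170
L_3 = √((6.0000−9.5000)² + (5.0000−1.0000)²) = 5.3151
L_4 = √((0.0000−9.5000)² + (0.0000−1.0000)²) = 9.5525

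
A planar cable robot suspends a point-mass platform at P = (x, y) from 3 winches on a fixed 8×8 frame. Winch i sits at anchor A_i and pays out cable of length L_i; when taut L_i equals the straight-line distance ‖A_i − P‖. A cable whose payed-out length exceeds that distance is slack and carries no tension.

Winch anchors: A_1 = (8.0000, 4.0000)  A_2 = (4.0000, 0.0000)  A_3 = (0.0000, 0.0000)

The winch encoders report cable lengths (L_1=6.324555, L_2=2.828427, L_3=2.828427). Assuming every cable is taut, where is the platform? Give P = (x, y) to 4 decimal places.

each cable: (A_i−P)·(A_i−P) = L_i²; let k_i = ‖A_i‖²−L_i²
k_1 = 64.0000+16.0000−40.0000 = 40.0000
row 1: 8.0000x + 8.0000y = 32.0000  (k_2=8.0000)
row 2: 16.0000x + 8.0000y = 48.0000  (k_3=-8.0000)
Cramer on rows 1–2 → x = 2.0000, y = 2.0000

(2.0000, 2.0000)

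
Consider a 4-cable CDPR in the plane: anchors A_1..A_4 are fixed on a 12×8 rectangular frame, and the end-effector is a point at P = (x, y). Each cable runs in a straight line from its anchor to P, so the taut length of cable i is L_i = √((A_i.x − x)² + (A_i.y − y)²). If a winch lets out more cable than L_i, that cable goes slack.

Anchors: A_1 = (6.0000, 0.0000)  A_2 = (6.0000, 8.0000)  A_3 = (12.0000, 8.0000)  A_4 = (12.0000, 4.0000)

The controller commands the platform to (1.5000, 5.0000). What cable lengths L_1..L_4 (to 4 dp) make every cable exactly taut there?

L_1 = √((6.0000−1.5000)² + (0.0000−5.0000)²) = 6.7268
L_2 = √((6.0000−1.5000)² + (8.0000−5.0000)²) = 5.4083
L_3 = √((12.0000−1.5000)² + (8.0000−5.0000)²) = 10.9202
L_4 = √((12.0000−1.5000)² + (4.0000−5.0000)²) = 10.5475

(6.7268, 5.4083, 10.9202, 10.5475)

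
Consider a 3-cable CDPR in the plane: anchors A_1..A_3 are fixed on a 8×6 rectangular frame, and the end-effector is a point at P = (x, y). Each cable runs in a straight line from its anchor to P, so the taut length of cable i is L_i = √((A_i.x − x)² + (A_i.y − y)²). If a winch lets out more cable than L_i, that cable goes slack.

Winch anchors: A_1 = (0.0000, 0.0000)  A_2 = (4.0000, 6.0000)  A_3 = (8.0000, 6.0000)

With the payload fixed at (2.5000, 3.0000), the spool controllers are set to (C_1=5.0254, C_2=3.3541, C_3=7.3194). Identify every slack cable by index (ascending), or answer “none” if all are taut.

1, 3

i=1: geometric 3.9051 vs commanded 5.0254 ⇒ slack
i=2: geometric 3.3541 vs commanded 3.3541 ⇒ taut
i=3: geometric 6.2650 vs commanded 7.3194 ⇒ slack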